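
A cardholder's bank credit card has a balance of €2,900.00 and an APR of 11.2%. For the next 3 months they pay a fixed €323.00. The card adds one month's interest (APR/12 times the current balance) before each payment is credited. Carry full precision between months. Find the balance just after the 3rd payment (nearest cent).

Monthly rate r = 11.2%/12 = 0.933333% = 0.00933333.
Each month: B ← B·(1+r) − €323.00.
Month 1: interest €27.07; balance after payment €2,604.07.
Month 2: interest €24.30; balance after payment €2,305.37.
Month 3: interest €21.52; balance after payment €2,003.89.

€2,003.89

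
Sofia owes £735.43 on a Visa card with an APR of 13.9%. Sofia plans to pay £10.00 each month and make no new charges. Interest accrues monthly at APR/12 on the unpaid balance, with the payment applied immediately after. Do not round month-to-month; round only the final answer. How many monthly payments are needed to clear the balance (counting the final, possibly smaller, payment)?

166 payments

Monthly rate r = 13.9%/12 = 1.15833% = 0.0115833.
Recurrence: B ← B·(1+r) − £10.00.
Month 1: interest £8.52; balance after payment £733.95.
Month 2: interest £8.50; balance after payment £732.45.
Closed form: n = −ln(1 − rB₀/P)/ln(1+r) = −ln(0.14813)/ln(1.01158) ≈ 165.818, so the balance reaches zero during payment 166.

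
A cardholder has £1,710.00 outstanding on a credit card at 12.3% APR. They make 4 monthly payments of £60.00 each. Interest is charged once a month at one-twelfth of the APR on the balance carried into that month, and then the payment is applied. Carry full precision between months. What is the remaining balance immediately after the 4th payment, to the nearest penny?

£1,537.48

Monthly rate r = 12.3%/12 = 1.025% = 0.01025.
Each month: B ← B·(1+r) − £60.00.
Month 1: interest £17.53; balance after payment £1,667.53.
Month 2: interest £17.09; balance after payment £1,624.62.
Month 3: interest £16.65; balance after payment £1,581.27.
Month 4: interest £16.21; balance after payment £1,537.48.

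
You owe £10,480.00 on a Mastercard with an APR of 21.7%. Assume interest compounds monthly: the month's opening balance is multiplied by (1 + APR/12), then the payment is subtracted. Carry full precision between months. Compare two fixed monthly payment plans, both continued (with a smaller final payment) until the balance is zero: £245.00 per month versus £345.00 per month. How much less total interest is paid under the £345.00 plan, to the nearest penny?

Monthly rate r = 21.7%/12 = 1.80833% = 0.0180833.
At £245.00/mo: n = ⌈−ln(1 − rB₀/P)/ln(1+r)⌉ = 83 payments (last £212.56); total interest = total paid − £10,480.00 = £9,822.56.
At £345.00/mo: 45 payments (last £162.98); total interest £4,862.98.
Interest saved = £9,822.56 − £4,862.98 = £4,959.58.

£4,959.58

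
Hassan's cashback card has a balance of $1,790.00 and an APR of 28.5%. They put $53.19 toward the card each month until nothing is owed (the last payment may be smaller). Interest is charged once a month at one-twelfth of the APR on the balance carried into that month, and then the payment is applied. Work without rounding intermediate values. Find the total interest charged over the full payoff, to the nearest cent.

$1,848.85

Monthly rate r = 28.5%/12 = 2.375% = 0.02375.
Payoff takes n = ⌈−ln(1 − rB₀/P)/ln(1+r)⌉ = ⌈68.409⌉ = 69 payments; the last is $21.93.
Total paid = 68·$53.19 + $21.93 = $3,638.85.
Total interest = total paid − principal = $3,638.85 − $1,790.00 = $1,848.85.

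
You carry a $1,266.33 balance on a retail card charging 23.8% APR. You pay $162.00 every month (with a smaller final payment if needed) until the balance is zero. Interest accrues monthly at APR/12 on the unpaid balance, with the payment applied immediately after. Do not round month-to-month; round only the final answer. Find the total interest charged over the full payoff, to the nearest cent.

$123.64

Monthly rate r = 23.8%/12 = 1.98333% = 0.0198333.
Payoff takes n = ⌈−ln(1 − rB₀/P)/ln(1+r)⌉ = ⌈8.578⌉ = 9 payments; the last is $93.97.
Total paid = 8·$162.00 + $93.97 = $1,389.97.
Total interest = total paid − principal = $1,389.97 − $1,266.33 = $123.64.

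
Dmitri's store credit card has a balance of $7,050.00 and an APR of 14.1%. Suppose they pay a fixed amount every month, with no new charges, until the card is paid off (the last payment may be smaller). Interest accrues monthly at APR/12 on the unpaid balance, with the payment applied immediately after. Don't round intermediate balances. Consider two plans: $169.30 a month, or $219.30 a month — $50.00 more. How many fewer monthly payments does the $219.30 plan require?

17 fewer payments

Monthly rate r = 14.1%/12 = 1.175% = 0.01175.
At $169.30/mo: n = ⌈−ln(1 − rB₀/P)/ln(1+r)⌉ = 58 payments (last $88.88); total interest = total paid − $7,050.00 = $2,688.98.
At $219.30/mo: 41 payments (last $134.17); total interest $1,856.17.
Payments saved = 58 − 41 = 17.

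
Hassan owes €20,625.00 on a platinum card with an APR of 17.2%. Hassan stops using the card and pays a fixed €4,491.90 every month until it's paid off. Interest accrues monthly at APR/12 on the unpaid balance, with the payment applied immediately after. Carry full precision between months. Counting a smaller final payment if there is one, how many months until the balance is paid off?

5 payments

Monthly rate r = 17.2%/12 = 1.43333% = 0.0143333.
Recurrence: B ← B·(1+r) − €4,491.90.
Month 1: interest €295.62; balance after payment €16,428.72.
Month 2: interest €235.48; balance after payment €12,172.30.
Month 3: interest €174.47; balance after payment €7,854.87.
Month 4: interest €112.59; balance after payment €3,475.56.
Month 5: interest €49.82; balance after payment €0.00.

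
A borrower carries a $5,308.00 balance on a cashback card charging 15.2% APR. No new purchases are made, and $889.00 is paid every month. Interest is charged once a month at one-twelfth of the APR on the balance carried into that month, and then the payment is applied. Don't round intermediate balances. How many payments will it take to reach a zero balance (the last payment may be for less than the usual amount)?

Monthly rate r = 15.2%/12 = 1.26667% = 0.0126667.
Recurrence: B ← B·(1+r) − $889.00.
Month 1: interest $67.23; balance after payment $4,486.23.
Month 2: interest $56.83; balance after payment $3,654.06.
Closed form: n = −ln(1 − rB₀/P)/ln(1+r) = −ln(0.92437)/ln(1.01267) ≈ 6.248, so the balance reaches zero during payment 7.

7 payments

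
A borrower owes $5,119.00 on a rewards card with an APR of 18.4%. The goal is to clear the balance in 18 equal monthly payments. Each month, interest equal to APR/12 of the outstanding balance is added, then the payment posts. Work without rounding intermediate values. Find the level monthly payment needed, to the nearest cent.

Monthly rate r = 18.4%/12 = 1.53333% = 0.0153333.
Level-payment amortization: P = B₀·r / (1 − (1+r)^(−n)) = 5119.00·0.0153333 / (1 − 1.01533^(−18)).
Denominator 1 − (1+r)^(−18) = 0.239595982.
P = 78.4913 / 0.239595982 ≈ 327.60.

$327.60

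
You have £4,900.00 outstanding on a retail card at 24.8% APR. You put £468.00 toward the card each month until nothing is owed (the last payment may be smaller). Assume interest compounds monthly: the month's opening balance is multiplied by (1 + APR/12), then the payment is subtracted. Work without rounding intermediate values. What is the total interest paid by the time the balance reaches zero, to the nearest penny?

Monthly rate r = 24.8%/12 = 2.06667% = 0.0206667.
Payoff takes n = ⌈−ln(1 − rB₀/P)/ln(1+r)⌉ = ⌈11.920⌉ = 12 payments; the last is £430.86.
Total paid = 11·£468.00 + £430.86 = £5,578.86.
Total interest = total paid − principal = £5,578.86 − £4,900.00 = £678.86.

£678.86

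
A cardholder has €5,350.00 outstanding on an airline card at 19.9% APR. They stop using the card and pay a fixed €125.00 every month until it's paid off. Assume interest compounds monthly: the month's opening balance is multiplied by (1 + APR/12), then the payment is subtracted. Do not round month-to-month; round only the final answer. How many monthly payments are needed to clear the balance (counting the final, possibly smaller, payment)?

76 months

Monthly rate r = 19.9%/12 = 1.65833% = 0.0165833.
Recurrence: B ← B·(1+r) − €125.00.
Month 1: interest €88.72; balance after payment €5,313.72.
Month 2: interest €88.12; balance after payment €5,276.84.
Closed form: n = −ln(1 − rB₀/P)/ln(1+r) = −ln(0.29023)/ln(1.01658) ≈ 75.214, so the balance reaches zero during payment 76.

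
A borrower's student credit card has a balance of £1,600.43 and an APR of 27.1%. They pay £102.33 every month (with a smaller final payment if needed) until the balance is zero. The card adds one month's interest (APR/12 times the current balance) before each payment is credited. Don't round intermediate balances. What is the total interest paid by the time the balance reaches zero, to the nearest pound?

£396

Monthly rate r = 27.1%/12 = 2.25833% = 0.0225833.
Payoff takes n = ⌈−ln(1 − rB₀/P)/ln(1+r)⌉ = ⌈19.511⌉ = 20 payments; the last is £52.57.
Total paid = 19·£102.33 + £52.57 = £1,996.84.
Total interest = total paid − principal = £1,996.84 − £1,600.43 = £396.41.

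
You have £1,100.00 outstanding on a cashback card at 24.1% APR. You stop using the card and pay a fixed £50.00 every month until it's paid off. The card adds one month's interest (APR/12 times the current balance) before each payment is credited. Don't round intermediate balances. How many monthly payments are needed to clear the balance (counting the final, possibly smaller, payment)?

Monthly rate r = 24.1%/12 = 2.00833% = 0.0200833.
Recurrence: B ← B·(1+r) − £50.00.
Month 1: interest £22.09; balance after payment £1,072.09.
Month 2: interest £21.53; balance after payment £1,043.62.
Closed form: n = −ln(1 − rB₀/P)/ln(1+r) = −ln(0.55817)/ln(1.02008) ≈ 29.324, so the balance reaches zero during payment 30.

30 payments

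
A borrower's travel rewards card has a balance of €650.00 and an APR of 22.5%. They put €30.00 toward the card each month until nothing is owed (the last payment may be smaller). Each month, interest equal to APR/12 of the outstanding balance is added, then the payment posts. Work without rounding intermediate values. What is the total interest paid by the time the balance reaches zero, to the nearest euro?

Monthly rate r = 22.5%/12 = 1.875% = 0.01875.
Payoff takes n = ⌈−ln(1 − rB₀/P)/ln(1+r)⌉ = ⌈28.062⌉ = 29 payments; the last is €1.89.
Total paid = 28·€30.00 + €1.89 = €841.89.
Total interest = total paid − principal = €841.89 − €650.00 = €191.89.

€192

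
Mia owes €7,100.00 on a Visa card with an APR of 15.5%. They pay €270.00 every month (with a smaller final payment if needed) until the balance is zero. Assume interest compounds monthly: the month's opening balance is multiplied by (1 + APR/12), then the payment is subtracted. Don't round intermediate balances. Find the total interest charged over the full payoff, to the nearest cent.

€1,631.16

Monthly rate r = 15.5%/12 = 1.29167% = 0.0129167.
Payoff takes n = ⌈−ln(1 − rB₀/P)/ln(1+r)⌉ = ⌈32.336⌉ = 33 payments; the last is €91.16.
Total paid = 32·€270.00 + €91.16 = €8,731.16.
Total interest = total paid − principal = €8,731.16 − €7,100.00 = €1,631.16.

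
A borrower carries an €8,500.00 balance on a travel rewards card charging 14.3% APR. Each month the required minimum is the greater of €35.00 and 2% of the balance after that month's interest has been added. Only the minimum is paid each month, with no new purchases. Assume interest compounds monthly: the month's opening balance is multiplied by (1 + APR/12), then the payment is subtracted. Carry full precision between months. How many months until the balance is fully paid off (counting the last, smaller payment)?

Monthly rate r = 14.3%/12 = 1.19167% = 0.0119167.
While 2% of the post-interest balance exceeds €35.00, each month B ← (B·(1+r))·(1 − 0.02), i.e. B shrinks by the factor (1+r)·0.98 = 0.99168.
This holds for months 1–191. Entering month 192 the balance is €1,722.85; 2% of the post-interest balance is now below €35.00, so the flat €35.00 minimum applies from here.
From month 192 a fixed €35.00 at rate r clears €1,722.85 in 75 more payments. Total: 191 + 75 = 266 months.

266 months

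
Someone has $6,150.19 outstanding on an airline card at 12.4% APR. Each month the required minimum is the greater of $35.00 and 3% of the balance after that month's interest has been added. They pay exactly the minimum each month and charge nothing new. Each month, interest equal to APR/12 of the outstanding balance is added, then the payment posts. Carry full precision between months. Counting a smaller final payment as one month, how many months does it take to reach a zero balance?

124 months

Monthly rate r = 12.4%/12 = 1.03333% = 0.0103333.
While 3% of the post-interest balance exceeds $35.00, each month B ← (B·(1+r))·(1 − 0.03), i.e. B shrinks by the factor (1+r)·0.97 = 0.98002.
This holds for months 1–83. Entering month 84 the balance is $1,152.16; 3% of the post-interest balance is now below $35.00, so the flat $35.00 minimum applies from here.
From month 84 a fixed $35.00 at rate r clears $1,152.16 in 41 more payments. Total: 83 + 41 = 124 months.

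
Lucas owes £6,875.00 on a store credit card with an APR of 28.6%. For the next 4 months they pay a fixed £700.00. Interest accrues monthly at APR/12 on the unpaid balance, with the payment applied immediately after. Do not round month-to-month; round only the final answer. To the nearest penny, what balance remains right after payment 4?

Monthly rate r = 28.6%/12 = 2.38333% = 0.0238333.
Each month: B ← B·(1+r) − £700.00.
Month 1: interest £163.85; balance after payment £6,338.85.
Month 2: interest £151.08; balance after payment £5,789.93.
Month 3: interest £137.99; balance after payment £5,227.92.
Month 4: interest £124.60; balance after payment £4,652.52.

£4,652.52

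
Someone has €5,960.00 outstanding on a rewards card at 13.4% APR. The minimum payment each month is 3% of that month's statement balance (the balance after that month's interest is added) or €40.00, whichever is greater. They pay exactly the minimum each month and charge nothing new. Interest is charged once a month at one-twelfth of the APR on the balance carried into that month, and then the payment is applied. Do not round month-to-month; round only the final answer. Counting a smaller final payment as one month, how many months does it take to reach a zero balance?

120 months

Monthly rate r = 13.4%/12 = 1.11667% = 0.0111667.
While 3% of the post-interest balance exceeds €40.00, each month B ← (B·(1+r))·(1 − 0.03), i.e. B shrinks by the factor (1+r)·0.97 = 0.98083.
This holds for months 1–78. Entering month 79 the balance is €1,317.09; 3% of the post-interest balance is now below €40.00, so the flat €40.00 minimum applies from here.
From month 79 a fixed €40.00 at rate r clears €1,317.09 in 42 more payments. Total: 78 + 42 = 120 months.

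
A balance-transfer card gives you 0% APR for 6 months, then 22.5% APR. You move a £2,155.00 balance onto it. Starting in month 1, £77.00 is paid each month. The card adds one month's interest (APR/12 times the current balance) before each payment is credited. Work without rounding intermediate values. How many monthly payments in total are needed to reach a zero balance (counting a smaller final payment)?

Promo months 1–6 at r₀ = 0%/12 = 0; months 7+ at r₁ = 22.5%/12 = 0.01875.
After month 6 (no interest yet): B = £2,155.00 − 6·£77.00 = £1,693.00.
Then at r₁ with £77.00/mo: n₂ = −ln(1 − r₁·B/P)/ln(1+r₁) ≈ 28.61 → 29 more payments.

35 months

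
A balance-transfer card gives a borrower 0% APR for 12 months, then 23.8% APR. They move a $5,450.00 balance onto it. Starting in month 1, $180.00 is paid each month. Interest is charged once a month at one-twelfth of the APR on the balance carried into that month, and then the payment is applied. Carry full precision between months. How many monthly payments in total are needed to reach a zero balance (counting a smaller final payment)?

Promo months 1–12 at r₀ = 0%/12 = 0; months 13+ at r₁ = 23.8%/12 = 0.0198333.
After month 12 (no interest yet): B = $5,450.00 − 12·$180.00 = $3,290.00.
Then at r₁ with $180.00/mo: n₂ = −ln(1 − r₁·B/P)/ln(1+r₁) ≈ 22.92 → 23 more payments.

35 months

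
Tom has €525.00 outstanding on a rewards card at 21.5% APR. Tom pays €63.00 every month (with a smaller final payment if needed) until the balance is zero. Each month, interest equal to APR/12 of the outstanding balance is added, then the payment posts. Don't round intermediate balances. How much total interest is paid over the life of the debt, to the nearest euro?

Monthly rate r = 21.5%/12 = 1.79167% = 0.0179167.
Payoff takes n = ⌈−ln(1 − rB₀/P)/ln(1+r)⌉ = ⌈9.106⌉ = 10 payments; the last is €6.72.
Total paid = 9·€63.00 + €6.72 = €573.72.
Total interest = total paid − principal = €573.72 − €525.00 = €48.72.

€49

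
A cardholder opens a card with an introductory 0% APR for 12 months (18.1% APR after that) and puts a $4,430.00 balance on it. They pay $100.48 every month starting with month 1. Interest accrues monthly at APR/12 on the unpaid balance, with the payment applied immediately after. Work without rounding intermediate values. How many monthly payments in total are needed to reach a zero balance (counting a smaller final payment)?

57 months

Promo months 1–12 at r₀ = 0%/12 = 0; months 13+ at r₁ = 18.1%/12 = 0.0150833.
After month 12 (no interest yet): B = $4,430.00 − 12·$100.48 = $3,224.24.
Then at r₁ with $100.48/mo: n₂ = −ln(1 − r₁·B/P)/ln(1+r₁) ≈ 44.20 → 45 more payments.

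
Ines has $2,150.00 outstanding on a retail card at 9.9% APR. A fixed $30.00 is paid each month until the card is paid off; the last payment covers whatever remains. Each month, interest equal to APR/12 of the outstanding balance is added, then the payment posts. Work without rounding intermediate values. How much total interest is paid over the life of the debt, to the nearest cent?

$1,116.69

Monthly rate r = 9.9%/12 = 0.825% = 0.00825.
Payoff takes n = ⌈−ln(1 − rB₀/P)/ln(1+r)⌉ = ⌈108.889⌉ = 109 payments; the last is $26.69.
Total paid = 108·$30.00 + $26.69 = $3,266.69.
Total interest = total paid − principal = $3,266.69 − $2,150.00 = $1,116.69.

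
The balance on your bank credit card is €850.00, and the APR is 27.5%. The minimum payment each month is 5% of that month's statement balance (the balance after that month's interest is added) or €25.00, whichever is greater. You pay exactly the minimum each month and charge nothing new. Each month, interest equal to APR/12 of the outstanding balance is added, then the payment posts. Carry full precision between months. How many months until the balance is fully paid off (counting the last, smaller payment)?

46 months

Monthly rate r = 27.5%/12 = 2.29167% = 0.0229167.
While 5% of the post-interest balance exceeds €25.00, each month B ← (B·(1+r))·(1 − 0.05), i.e. B shrinks by the factor (1+r)·0.95 = 0.97177.
This holds for months 1–20. Entering month 21 the balance is €479.40; 5% of the post-interest balance is now below €25.00, so the flat €25.00 minimum applies from here.
From month 21 a fixed €25.00 at rate r clears €479.40 in 26 more payments. Total: 20 + 26 = 46 months.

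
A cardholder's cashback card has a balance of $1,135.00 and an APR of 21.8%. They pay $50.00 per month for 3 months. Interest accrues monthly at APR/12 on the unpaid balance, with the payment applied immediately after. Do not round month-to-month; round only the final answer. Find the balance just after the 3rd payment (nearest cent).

Monthly rate r = 21.8%/12 = 1.81667% = 0.0181667.
Each month: B ← B·(1+r) − $50.00.
Month 1: interest $20.62; balance after payment $1,105.62.
Month 2: interest $20.09; balance after payment $1,075.70.
Month 3: interest $19.54; balance after payment $1,045.25.

$1,045.25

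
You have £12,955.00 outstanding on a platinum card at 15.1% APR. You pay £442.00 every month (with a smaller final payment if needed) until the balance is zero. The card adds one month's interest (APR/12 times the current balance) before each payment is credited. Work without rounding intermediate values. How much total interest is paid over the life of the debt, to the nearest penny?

Monthly rate r = 15.1%/12 = 1.25833% = 0.0125833.
Payoff takes n = ⌈−ln(1 − rB₀/P)/ln(1+r)⌉ = ⌈36.799⌉ = 37 payments; the last is £353.40.
Total paid = 36·£442.00 + £353.40 = £16,265.40.
Total interest = total paid − principal = £16,265.40 − £12,955.00 = £3,310.40.

£3,310.40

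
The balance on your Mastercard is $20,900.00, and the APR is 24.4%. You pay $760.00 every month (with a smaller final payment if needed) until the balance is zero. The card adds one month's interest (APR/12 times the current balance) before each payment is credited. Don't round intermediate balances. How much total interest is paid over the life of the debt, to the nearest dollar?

Monthly rate r = 24.4%/12 = 2.03333% = 0.0203333.
Payoff takes n = ⌈−ln(1 − rB₀/P)/ln(1+r)⌉ = ⌈40.691⌉ = 41 payments; the last is $526.95.
Total paid = 40·$760.00 + $526.95 = $30,926.95.
Total interest = total paid − principal = $30,926.95 − $20,900.00 = $10,026.95.

$10,027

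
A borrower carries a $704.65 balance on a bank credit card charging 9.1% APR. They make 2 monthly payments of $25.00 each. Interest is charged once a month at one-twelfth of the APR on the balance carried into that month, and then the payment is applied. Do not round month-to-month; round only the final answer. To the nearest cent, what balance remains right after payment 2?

$665.19

Monthly rate r = 9.1%/12 = 0.758333% = 0.00758333.
Each month: B ← B·(1+r) − $25.00.
Month 1: interest $5.34; balance after payment $684.99.
Month 2: interest $5.19; balance after payment $665.19.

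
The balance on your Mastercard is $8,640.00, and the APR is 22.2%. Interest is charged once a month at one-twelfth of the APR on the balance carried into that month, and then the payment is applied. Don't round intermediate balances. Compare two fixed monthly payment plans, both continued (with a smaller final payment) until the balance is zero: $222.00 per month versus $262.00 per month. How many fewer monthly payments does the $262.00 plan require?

Monthly rate r = 22.2%/12 = 1.85% = 0.0185.
At $222.00/mo: n = ⌈−ln(1 − rB₀/P)/ln(1+r)⌉ = 70 payments (last $98.96); total interest = total paid − $8,640.00 = $6,776.96.
At $262.00/mo: 52 payments (last $99.55); total interest $4,821.55.
Payments saved = 70 − 52 = 18.

18 fewer payments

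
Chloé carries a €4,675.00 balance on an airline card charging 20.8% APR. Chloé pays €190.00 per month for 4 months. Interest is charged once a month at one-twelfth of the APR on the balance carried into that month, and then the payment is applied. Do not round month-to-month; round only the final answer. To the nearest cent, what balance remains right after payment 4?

Monthly rate r = 20.8%/12 = 1.73333% = 0.0173333.
Each month: B ← B·(1+r) − €190.00.
Month 1: interest €81.03; balance after payment €4,566.03.
Month 2: interest €79.14; balance after payment €4,455.18.
Month 3: interest €77.22; balance after payment €4,342.40.
Month 4: interest €75.27; balance after payment €4,227.67.

€4,227.67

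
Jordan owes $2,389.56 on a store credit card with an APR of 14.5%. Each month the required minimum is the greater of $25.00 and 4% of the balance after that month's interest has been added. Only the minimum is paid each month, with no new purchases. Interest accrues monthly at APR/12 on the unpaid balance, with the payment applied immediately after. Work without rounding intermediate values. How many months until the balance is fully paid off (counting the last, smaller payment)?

Monthly rate r = 14.5%/12 = 1.20833% = 0.0120833.
While 4% of the post-interest balance exceeds $25.00, each month B ← (B·(1+r))·(1 − 0.04), i.e. B shrinks by the factor (1+r)·0.96 = 0.9716.
This holds for months 1–47. Entering month 48 the balance is $616.92; 4% of the post-interest balance is now below $25.00, so the flat $25.00 minimum applies from here.
From month 48 a fixed $25.00 at rate r clears $616.92 in 30 more payments. Total: 47 + 30 = 77 months.

77 months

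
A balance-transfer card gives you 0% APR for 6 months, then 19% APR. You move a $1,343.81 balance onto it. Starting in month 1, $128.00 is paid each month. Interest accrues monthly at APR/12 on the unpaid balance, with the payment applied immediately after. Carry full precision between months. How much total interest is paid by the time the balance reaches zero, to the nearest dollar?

Promo months 1–6 at r₀ = 0%/12 = 0; months 7+ at r₁ = 19%/12 = 0.0158333.
After month 6 (no interest yet): B = $1,343.81 − 6·$128.00 = $575.81.
Then at r₁ with $128.00/mo: n₂ = −ln(1 − r₁·B/P)/ln(1+r₁) ≈ 4.70 → 5 more payments.
Total paid = 10·$128.00 + $90.27 = $1,370.27; interest = $1,370.27 − $1,343.81 = $26.46.

$26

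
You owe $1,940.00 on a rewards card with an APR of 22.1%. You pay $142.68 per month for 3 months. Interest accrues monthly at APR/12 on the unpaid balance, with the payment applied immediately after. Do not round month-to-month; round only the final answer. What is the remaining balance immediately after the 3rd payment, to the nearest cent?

Monthly rate r = 22.1%/12 = 1.84167% = 0.0184167.
Each month: B ← B·(1+r) − $142.68.
Month 1: interest $35.73; balance after payment $1,833.05.
Month 2: interest $33.76; balance after payment $1,724.13.
Month 3: interest $31.75; balance after payment $1,613.20.

$1,613.20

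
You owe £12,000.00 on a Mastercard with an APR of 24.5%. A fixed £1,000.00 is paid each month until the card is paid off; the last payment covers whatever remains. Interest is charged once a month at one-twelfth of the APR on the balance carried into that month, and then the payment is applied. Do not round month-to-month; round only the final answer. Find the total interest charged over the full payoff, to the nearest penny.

£1,906.01

Monthly rate r = 24.5%/12 = 2.04167% = 0.0204167.
Payoff takes n = ⌈−ln(1 − rB₀/P)/ln(1+r)⌉ = ⌈13.905⌉ = 14 payments; the last is £906.01.
Total paid = 13·£1,000.00 + £906.01 = £13,906.01.
Total interest = total paid − principal = £13,906.01 − £12,000.00 = £1,906.01.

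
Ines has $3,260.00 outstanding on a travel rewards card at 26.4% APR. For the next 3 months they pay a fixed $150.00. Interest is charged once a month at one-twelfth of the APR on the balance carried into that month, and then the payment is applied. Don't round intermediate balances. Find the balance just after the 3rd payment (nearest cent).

Monthly rate r = 26.4%/12 = 2.2% = 0.022.
Each month: B ← B·(1+r) − $150.00.
Month 1: interest $71.72; balance after payment $3,181.72.
Month 2: interest $70.00; balance after payment $3,101.72.
Month 3: interest $68.24; balance after payment $3,019.96.

$3,019.96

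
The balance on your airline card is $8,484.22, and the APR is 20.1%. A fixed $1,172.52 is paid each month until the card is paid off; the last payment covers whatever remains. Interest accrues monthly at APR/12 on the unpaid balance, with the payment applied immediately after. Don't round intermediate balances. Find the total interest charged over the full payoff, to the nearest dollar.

$637

Monthly rate r = 20.1%/12 = 1.675% = 0.01675.
Payoff takes n = ⌈−ln(1 − rB₀/P)/ln(1+r)⌉ = ⌈7.778⌉ = 8 payments; the last is $913.67.
Total paid = 7·$1,172.52 + $913.67 = $9,121.31.
Total interest = total paid − principal = $9,121.31 − $8,484.22 = $637.09.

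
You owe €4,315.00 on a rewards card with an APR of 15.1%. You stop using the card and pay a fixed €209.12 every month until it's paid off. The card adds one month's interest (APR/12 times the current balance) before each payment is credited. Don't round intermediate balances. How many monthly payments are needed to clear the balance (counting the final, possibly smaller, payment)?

25 months

Monthly rate r = 15.1%/12 = 1.25833% = 0.0125833.
Recurrence: B ← B·(1+r) − €209.12.
Month 1: interest €54.30; balance after payment €4,160.18.
Month 2: interest €52.35; balance after payment €4,003.41.
Closed form: n = −ln(1 − rB₀/P)/ln(1+r) = −ln(0.74035)/ln(1.01258) ≈ 24.041, so the balance reaches zero during payment 25.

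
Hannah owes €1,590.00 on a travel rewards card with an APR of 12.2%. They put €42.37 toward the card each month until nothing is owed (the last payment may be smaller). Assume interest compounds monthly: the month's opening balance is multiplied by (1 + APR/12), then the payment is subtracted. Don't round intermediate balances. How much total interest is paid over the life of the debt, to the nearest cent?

Monthly rate r = 12.2%/12 = 1.01667% = 0.0101667.
Payoff takes n = ⌈−ln(1 − rB₀/P)/ln(1+r)⌉ = ⌈47.501⌉ = 48 payments; the last is €21.29.
Total paid = 47·€42.37 + €21.29 = €2,012.68.
Total interest = total paid − principal = €2,012.68 − €1,590.00 = €422.68.

€422.68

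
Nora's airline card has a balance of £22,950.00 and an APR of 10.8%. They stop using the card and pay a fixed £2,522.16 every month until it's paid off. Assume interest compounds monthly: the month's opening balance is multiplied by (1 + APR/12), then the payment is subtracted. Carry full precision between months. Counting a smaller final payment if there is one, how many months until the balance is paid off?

10 months

Monthly rate r = 10.8%/12 = 0.9% = 0.009.
Recurrence: B ← B·(1+r) − £2,522.16.
Month 1: interest £206.55; balance after payment £20,634.39.
Month 2: interest £185.71; balance after payment £18,297.94.
Closed form: n = −ln(1 − rB₀/P)/ln(1+r) = −ln(0.91811)/ln(1.009) ≈ 9.536, so the balance reaches zero during payment 10.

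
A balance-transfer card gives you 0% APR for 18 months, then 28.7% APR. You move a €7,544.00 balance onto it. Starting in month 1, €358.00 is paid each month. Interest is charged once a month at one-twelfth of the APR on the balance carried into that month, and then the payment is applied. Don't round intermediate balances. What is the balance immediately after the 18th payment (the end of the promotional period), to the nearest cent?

Promo months 1–18 at r₀ = 0%/12 = 0; months 19+ at r₁ = 28.7%/12 = 0.0239167.
After month 18 (no interest yet): B = €7,544.00 − 18·€358.00 = €1,100.00.

€1,100.00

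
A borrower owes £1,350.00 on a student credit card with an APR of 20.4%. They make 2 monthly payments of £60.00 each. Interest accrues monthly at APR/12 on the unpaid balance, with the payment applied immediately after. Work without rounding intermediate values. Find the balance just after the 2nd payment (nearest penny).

£1,275.27

Monthly rate r = 20.4%/12 = 1.7% = 0.017.
Each month: B ← B·(1+r) − £60.00.
Month 1: interest £22.95; balance after payment £1,312.95.
Month 2: interest £22.32; balance after payment £1,275.27.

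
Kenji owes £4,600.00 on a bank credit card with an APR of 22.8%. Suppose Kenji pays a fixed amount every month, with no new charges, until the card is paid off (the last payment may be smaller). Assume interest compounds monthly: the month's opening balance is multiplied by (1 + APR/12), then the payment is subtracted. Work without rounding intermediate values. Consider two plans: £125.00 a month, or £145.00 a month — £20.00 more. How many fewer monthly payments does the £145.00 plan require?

14 fewer payments

Monthly rate r = 22.8%/12 = 1.9% = 0.019.
At £125.00/mo: n = ⌈−ln(1 − rB₀/P)/ln(1+r)⌉ = 64 payments (last £103.37); total interest = total paid − £4,600.00 = £3,378.37.
At £145.00/mo: 50 payments (last £7.35); total interest £2,512.35.
Payments saved = 64 − 50 = 14.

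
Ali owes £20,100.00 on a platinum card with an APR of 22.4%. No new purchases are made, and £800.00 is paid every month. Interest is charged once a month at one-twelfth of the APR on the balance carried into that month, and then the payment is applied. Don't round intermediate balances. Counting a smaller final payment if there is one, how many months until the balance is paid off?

35 months

Monthly rate r = 22.4%/12 = 1.86667% = 0.0186667.
Recurrence: B ← B·(1+r) − £800.00.
Month 1: interest £375.20; balance after payment £19,675.20.
Month 2: interest £367.27; balance after payment £19,242.47.
Closed form: n = −ln(1 − rB₀/P)/ln(1+r) = −ln(0.531)/ln(1.01867) ≈ 34.226, so the balance reaches zero during payment 35.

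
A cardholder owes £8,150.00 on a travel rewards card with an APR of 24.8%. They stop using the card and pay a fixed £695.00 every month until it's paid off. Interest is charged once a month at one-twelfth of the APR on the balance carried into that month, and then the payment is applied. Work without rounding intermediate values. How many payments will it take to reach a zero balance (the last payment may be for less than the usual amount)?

14 months

Monthly rate r = 24.8%/12 = 2.06667% = 0.0206667.
Recurrence: B ← B·(1+r) − £695.00.
Month 1: interest £168.43; balance after payment £7,623.43.
Month 2: interest £157.55; balance after payment £7,085.98.
Closed form: n = −ln(1 − rB₀/P)/ln(1+r) = −ln(0.75765)/ln(1.02067) ≈ 13.567, so the balance reaches zero during payment 14.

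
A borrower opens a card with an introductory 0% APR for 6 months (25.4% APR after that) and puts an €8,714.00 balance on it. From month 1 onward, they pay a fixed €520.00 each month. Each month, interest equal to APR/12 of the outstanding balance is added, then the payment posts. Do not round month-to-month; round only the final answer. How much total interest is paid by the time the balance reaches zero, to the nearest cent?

Promo months 1–6 at r₀ = 0%/12 = 0; months 7+ at r₁ = 25.4%/12 = 0.0211667.
After month 6 (no interest yet): B = €8,714.00 − 6·€520.00 = €5,594.00.
Then at r₁ with €520.00/mo: n₂ = −ln(1 − r₁·B/P)/ln(1+r₁) ≈ 12.34 → 13 more payments.
Total paid = 18·€520.00 + €175.96 = €9,535.96; interest = €9,535.96 − €8,714.00 = €821.96.

€821.96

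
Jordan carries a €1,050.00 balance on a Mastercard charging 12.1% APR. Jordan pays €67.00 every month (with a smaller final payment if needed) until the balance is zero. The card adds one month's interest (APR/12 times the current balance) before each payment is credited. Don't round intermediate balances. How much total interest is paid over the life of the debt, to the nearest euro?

Monthly rate r = 12.1%/12 = 1.00833% = 0.0100833.
Payoff takes n = ⌈−ln(1 − rB₀/P)/ln(1+r)⌉ = ⌈17.144⌉ = 18 payments; the last is €9.68.
Total paid = 17·€67.00 + €9.68 = €1,148.68.
Total interest = total paid − principal = €1,148.68 − €1,050.00 = €98.68.

€99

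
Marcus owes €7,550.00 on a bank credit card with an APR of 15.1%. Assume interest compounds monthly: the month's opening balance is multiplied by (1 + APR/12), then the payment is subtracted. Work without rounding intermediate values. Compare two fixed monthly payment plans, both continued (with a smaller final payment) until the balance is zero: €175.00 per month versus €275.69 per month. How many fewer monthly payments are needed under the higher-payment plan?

29 fewer payments

Monthly rate r = 15.1%/12 = 1.25833% = 0.0125833.
At €175.00/mo: n = ⌈−ln(1 − rB₀/P)/ln(1+r)⌉ = 63 payments (last €105.40); total interest = total paid − €7,550.00 = €3,405.40.
At €275.69/mo: 34 payments (last €217.63); total interest €1,765.40.
Payments saved = 63 − 34 = 29.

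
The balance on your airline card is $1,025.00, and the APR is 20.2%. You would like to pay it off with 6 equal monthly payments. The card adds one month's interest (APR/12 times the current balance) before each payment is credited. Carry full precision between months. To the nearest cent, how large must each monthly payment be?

$181.04

Monthly rate r = 20.2%/12 = 1.68333% = 0.0168333.
Level-payment amortization: P = B₀·r / (1 − (1+r)^(−n)) = 1025.00·0.0168333 / (1 − 1.01683^(−6)).
Denominator 1 − (1+r)^(−6) = 0.0953067451.
P = 17.2542 / 0.0953067451 ≈ 181.04.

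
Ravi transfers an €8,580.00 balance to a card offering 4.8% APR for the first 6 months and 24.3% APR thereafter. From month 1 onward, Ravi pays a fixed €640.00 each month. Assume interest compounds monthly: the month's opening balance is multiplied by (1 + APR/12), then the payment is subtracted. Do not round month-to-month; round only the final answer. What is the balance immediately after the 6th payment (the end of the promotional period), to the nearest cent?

€4,909.38

Promo months 1–6 at r₀ = 4.8%/12 = 0.004; months 7+ at r₁ = 24.3%/12 = 0.02025.
After month 6: iterate B ← B·(1+r₀) − €640.00 for 6 months → €4,909.38.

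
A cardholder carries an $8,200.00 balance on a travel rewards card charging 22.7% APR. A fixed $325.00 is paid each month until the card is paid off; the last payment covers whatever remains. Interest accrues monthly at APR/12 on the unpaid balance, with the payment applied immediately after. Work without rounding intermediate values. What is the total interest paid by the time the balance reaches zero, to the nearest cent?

$3,051.10

Monthly rate r = 22.7%/12 = 1.89167% = 0.0189167.
Payoff takes n = ⌈−ln(1 − rB₀/P)/ln(1+r)⌉ = ⌈34.617⌉ = 35 payments; the last is $201.10.
Total paid = 34·$325.00 + $201.10 = $11,251.10.
Total interest = total paid − principal = $11,251.10 − $8,200.00 = $3,051.10.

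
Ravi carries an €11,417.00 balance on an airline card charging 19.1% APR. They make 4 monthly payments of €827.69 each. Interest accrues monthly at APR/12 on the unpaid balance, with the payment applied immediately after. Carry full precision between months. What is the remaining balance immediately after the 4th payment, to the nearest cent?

Monthly rate r = 19.1%/12 = 1.59167% = 0.0159167.
Each month: B ← B·(1+r) − €827.69.
Month 1: interest €181.72; balance after payment €10,771.03.
Month 2: interest €171.44; balance after payment €10,114.78.
Month 3: interest €160.99; balance after payment €9,448.08.
Month 4: interest €150.38; balance after payment €8,770.78.

€8,770.78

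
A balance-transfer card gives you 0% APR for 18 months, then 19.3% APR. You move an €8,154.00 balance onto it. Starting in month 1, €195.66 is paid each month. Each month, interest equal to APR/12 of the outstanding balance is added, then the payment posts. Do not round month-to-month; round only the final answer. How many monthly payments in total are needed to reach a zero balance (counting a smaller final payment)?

Promo months 1–18 at r₀ = 0%/12 = 0; months 19+ at r₁ = 19.3%/12 = 0.0160833.
After month 18 (no interest yet): B = €8,154.00 − 18·€195.66 = €4,632.12.
Then at r₁ with €195.66/mo: n₂ = −ln(1 − r₁·B/P)/ln(1+r₁) ≈ 30.04 → 31 more payments.

49 months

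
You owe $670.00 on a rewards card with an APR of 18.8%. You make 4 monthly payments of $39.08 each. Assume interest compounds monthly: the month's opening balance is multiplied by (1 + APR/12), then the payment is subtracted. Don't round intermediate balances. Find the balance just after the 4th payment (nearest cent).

$552.95

Monthly rate r = 18.8%/12 = 1.56667% = 0.0156667.
Each month: B ← B·(1+r) − $39.08.
Month 1: interest $10.50; balance after payment $641.42.
Month 2: interest $10.05; balance after payment $612.39.
Month 3: interest $9.59; balance after payment $582.90.
Month 4: interest $9.13; balance after payment $552.95.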